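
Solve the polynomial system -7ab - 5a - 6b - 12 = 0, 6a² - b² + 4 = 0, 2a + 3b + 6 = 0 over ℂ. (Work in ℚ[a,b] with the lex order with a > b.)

{(0, -2)}

Compute a lex Gröbner basis by Buchberger's algorithm.
f_1 = -7ab - 5a - 6b - 12, LT = ab.
f_2 = 6a² - b² + 4, LT = a².
f_3 = 2a + 3b + 6, LT = a.

S(f_1,f_2): lcm = a²b. S = 5/7a² + 6/7ab + 12/7a + ⅙b³ - ⅔b.
  leading term a²: subtract (5/42)·f_2 from 5/7a² + 6/7ab + 12/7a + ⅙b³ - ⅔b → 6/7ab + 12/7a + ⅙b³ + 5/42b² - ⅔b - 10/21
  leading term ab: subtract (-6/49)·f_1 from 6/7ab + 12/7a + ⅙b³ + 5/42b² - ⅔b - 10/21 → 54/49a + ⅙b³ + 5/42b² - 206/147b - 286/147
  leading term a: subtract (27/49)·f_3 from 54/49a + ⅙b³ + 5/42b² - 206/147b - 286/147 → ⅙b³ + 5/42b² - 449/147b - 772/147
  leading term b³: no divisor's leading term divides it; move ⅙b³ to the remainder.
  leading term b²: no divisor's leading term divides it; move 5/42b² to the remainder.
  leading term b: no divisor's leading term divides it; move -449/147b to the remainder.
  leading term 1: no divisor's leading term divides it; move -772/147 to the remainder.
  remainder ⅙b³ + 5/42b² - 449/147b - 772/147 ≠ 0; add h_4 = ⅙b³ + 5/42b² - 449/147b - 772/147 to the basis.

S(f_1,f_3): lcm = ab. S = 5/7a - 3/2b² - 15/7b + 12/7.
  leading term a: subtract (5/14)·f_3 from 5/7a - 3/2b² - 15/7b + 12/7 → -3/2b² - 45/14b - 3/7
  leading term b²: no divisor's leading term divides it; move -3/2b² to the remainder.
  leading term b: no divisor's leading term divides it; move -45/14b to the remainder.
  leading term 1: no divisor's leading term divides it; move -3/7 to the remainder.
  remainder -3/2b² - 45/14b - 3/7 ≠ 0; add h_5 = -3/2b² - 45/14b - 3/7 to the basis.

S(f_2,f_3): lcm = a². S = -3/2ab - 3a - ⅙b² + ⅔.
  leading term ab: subtract (3/14)·f_1 from -3/2ab - 3a - ⅙b² + ⅔ → -27/14a - ⅙b² + 9/7b + 68/21
  leading term a: subtract (-27/28)·f_3 from -27/14a - ⅙b² + 9/7b + 68/21 → -⅙b² + 117/28b + 379/42
  leading term b²: subtract (1/9)·h_5 from -⅙b² + 117/28b + 379/42 → 127/28b + 127/14
  leading term b: no divisor's leading term divides it; move 127/28b to the remainder.
  leading term 1: no divisor's leading term divides it; move 127/14 to the remainder.
  remainder 127/28b + 127/14 ≠ 0; add h_6 = 127/28b + 127/14 to the basis.

S(f_1,h_4): lcm = ab³. S = 898/49ab + 1544/49a + 6/7b³ + 12/7b².
  leading term ab: subtract (-898/343)·f_1 from 898/49ab + 1544/49a + 6/7b³ + 12/7b² → 6318/343a + 6/7b³ + 12/7b² - 5388/343b - 10776/343
  leading term a: subtract (3159/343)·f_3 from 6318/343a + 6/7b³ + 12/7b² - 5388/343b - 10776/343 → 6/7b³ + 12/7b² - 14865/343b - 29730/343
  leading term b³: subtract (36/7)·h_4 from 6/7b³ + 12/7b² - 14865/343b - 29730/343 → 54/49b² - 9477/343b - 20466/343
  leading term b²: subtract (-36/49)·h_5 from 54/49b² - 9477/343b - 20466/343 → -10287/343b - 20574/343
  leading term b: subtract (-324/49)·h_6 from -10287/343b - 20574/343 → 0
  remainder 0.

S(f_2,h_4): leading monomials are coprime, so the S-polynomial reduces to 0 (Buchberger's first criterion).
S(f_3,h_4): leading monomials are coprime, so the S-polynomial reduces to 0 (Buchberger's first criterion).
S(f_1,h_5): lcm = ab². S = -10/7ab - 2/7a + 6/7b² + 12/7b.
  leading term ab: subtract (10/49)·f_1 from -10/7ab - 2/7a + 6/7b² + 12/7b → 36/49a + 6/7b² + 144/49b + 120/49
  leading term a: subtract (18/49)·f_3 from 36/49a + 6/7b² + 144/49b + 120/49 → 6/7b² + 90/49b + 12/49
  leading term b²: subtract (-4/7)·h_5 from 6/7b² + 90/49b + 12/49 → 0
  remainder 0.

S(f_2,h_5): leading monomials are coprime, so the S-polynomial reduces to 0 (Buchberger's first criterion).
S(f_3,h_5): leading monomials are coprime, so the S-polynomial reduces to 0 (Buchberger's first criterion).
S(h_4,h_5): lcm = b³. S = -10/7b² - 912/49b - 1544/49.
  leading term b²: subtract (20/21)·h_5 from -10/7b² - 912/49b - 1544/49 → -762/49b - 1524/49
  leading term b: subtract (-24/7)·h_6 from -762/49b - 1524/49 → 0
  remainder 0.

S(f_1,h_6): lcm = ab. S = -9/7a + 6/7b + 12/7.
  leading term a: subtract (-9/14)·f_3 from -9/7a + 6/7b + 12/7 → 39/14b + 39/7
  leading term b: subtract (78/127)·h_6 from 39/14b + 39/7 → 0
  remainder 0.

S(f_2,h_6): leading monomials are coprime, so the S-polynomial reduces to 0 (Buchberger's first criterion).
S(f_3,h_6): leading monomials are coprime, so the S-polynomial reduces to 0 (Buchberger's first criterion).
S(h_4,h_6): lcm = b³. S = -9/7b² - 898/49b - 1544/49.
  leading term b²: subtract (6/7)·h_5 from -9/7b² - 898/49b - 1544/49 → -109/7b - 218/7
  leading term b: subtract (-436/127)·h_6 from -109/7b - 218/7 → 0
  remainder 0.

S(h_5,h_6): lcm = b². S = 1/7b + 2/7.
  leading term b: subtract (4/127)·h_6 from 1/7b + 2/7 → 0
  remainder 0.

Every S-polynomial of the final basis reduces to 0, so we have a Gröbner basis.
Inter-reduce: drop elements whose leading term is divisible by another's, tail-reduce, and make monic.
Reduced Gröbner basis: {a, b + 2}.

Elimination: the polynomial b + 2 lies in the elimination ideal for b, so b ∈ {-2}. For each such b, the remaining basis elements (now univariate) give the rest of the solution.
  b = -2: the earlier basis element becomes a = 0, giving a = 0 — point (0, -2).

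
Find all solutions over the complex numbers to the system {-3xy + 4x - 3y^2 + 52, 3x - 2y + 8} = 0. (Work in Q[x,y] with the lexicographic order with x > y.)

{(-4, -2), (4/45, 62/15)}

Compute a lex Gröbner basis by Buchberger's algorithm.
f_1 = -3xy + 4x - 3y^2 + 52, LT = xy.
f_2 = 3x - 2y + 8, LT = x.

S(f_1,f_2): lcm = xy. S = -4/3x + 5/3y^2 - 8/3y - 52/3.
  leading term x: subtract (-4/9)·f_2 from -4/3x + 5/3y^2 - 8/3y - 52/3 → 5/3y^2 - 32/9y - 124/9
  leading term y^2: no divisor's leading term divides it; move 5/3y^2 to the remainder.
  leading term y: no divisor's leading term divides it; move -32/9y to the remainder.
  leading term 1: no divisor's leading term divides it; move -124/9 to the remainder.
  remainder 5/3y^2 - 32/9y - 124/9 ≠ 0; add h_3 = 5/3y^2 - 32/9y - 124/9 to the basis.

S(f_1,h_3): lcm = xy^2. S = 4/5xy + 124/15x + y^3 - 52/3y.
  leading term xy: subtract (-4/15)·f_1 from 4/5xy + 124/15x + y^3 - 52/3y → 28/3x + y^3 - 4/5y^2 - 52/3y + 208/15
  leading term x: subtract (28/9)·f_2 from 28/3x + y^3 - 4/5y^2 - 52/3y + 208/15 → y^3 - 4/5y^2 - 100/9y - 496/45
  leading term y^3: subtract (3/5y)·h_3 from y^3 - 4/5y^2 - 100/9y - 496/45 → 4/3y^2 - 128/45y - 496/45
  leading term y^2: subtract (4/5)·h_3 from 4/3y^2 - 128/45y - 496/45 → 0
  remainder 0.

S(f_2,h_3): leading monomials are coprime, so the S-polynomial reduces to 0 (Buchberger's first criterion).
Every S-polynomial of the final basis reduces to 0, so we have a Gröbner basis.
Inter-reduce: drop elements whose leading term is divisible by another's, tail-reduce, and make monic.
Reduced Gröbner basis: {x - 2/3y + 8/3, y^2 - 32/15y - 124/15}.

From the last basis element, y^2 - 32/15y - 124/15 = 0, so y takes values in {-2, 62/15}. Each choice, substituted upward through the basis, yields the corresponding point(s) of the solution set.
  y = -2: the earlier basis element becomes x + 4 = 0, giving x = -4 — point (-4, -2).
  y = 62/15: the earlier basis element becomes x - 4/45 = 0, giving x = 4/45 — point (4/45, 62/15).
Substituting each solution back into the original system confirms all equations vanish.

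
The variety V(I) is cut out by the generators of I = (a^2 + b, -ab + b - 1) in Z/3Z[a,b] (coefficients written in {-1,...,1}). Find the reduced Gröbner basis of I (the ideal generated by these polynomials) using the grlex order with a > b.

G = {a^2 + b, ab - b + 1, b^2 - a + b - 1}

f_1 = a^2 + b, LT = a^2.
f_2 = -ab + b - 1, LT = ab.

S(f_1,f_2): lcm = a^2b. S = ab + b^2 - a.
  reduce S modulo (f_1, f_2):
  remainder b^2 - a + b - 1 ≠ 0; add g_3 = b^2 - a + b - 1 to the basis.

The other S-polynomials (S(f_1,g_3), S(f_2,g_3)) all reduce to 0 modulo the current basis, so we have a Gröbner basis.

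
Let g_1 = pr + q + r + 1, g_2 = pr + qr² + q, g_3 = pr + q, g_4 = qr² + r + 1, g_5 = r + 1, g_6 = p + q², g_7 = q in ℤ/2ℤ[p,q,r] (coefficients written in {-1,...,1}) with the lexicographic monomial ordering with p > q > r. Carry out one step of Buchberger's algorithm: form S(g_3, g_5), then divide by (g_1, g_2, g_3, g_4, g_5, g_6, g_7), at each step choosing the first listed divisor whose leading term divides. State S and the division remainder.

S(g_3, g_5) = p + q; remainder on division = 0.

lcm(LM(g_3), LM(g_5)) = pr.
S = (lcm/LT(g_3))·g_3 − (lcm/LT(g_5))·g_5 = p + q.
Reduce S modulo (g_1, g_2, g_3, g_4, g_5, g_6, g_7) in that order:
  leading term p: subtract (1)·g_6 from p + q → q² + q
  leading term q²: subtract (q)·g_7 from q² + q → q
  leading term q: subtract (1)·g_7 from q → 0
The remainder is 0, so this S-polynomial contributes no new basis element.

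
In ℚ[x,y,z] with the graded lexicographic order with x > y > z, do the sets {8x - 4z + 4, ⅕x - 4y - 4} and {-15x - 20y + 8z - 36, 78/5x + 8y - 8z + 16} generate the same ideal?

No, the ideals differ.

Since reduced Gröbner bases are canonical representatives of ideals under a given ordering, it suffices to compute and compare them.
Buchberger on the first generating set:
f_1 = 8x - 4z + 4, LT = x.
f_2 = ⅕x - 4y - 4, LT = x.

S(f_1,f_2): lcm = x. S = 20y - ½z + 41/2.
  reduce S modulo (f_1, f_2):
  remainder 20y - ½z + 41/2 ≠ 0; add g_3 = 20y - ½z + 41/2 to the basis.

The other S-polynomials (S(f_1,g_3), S(f_2,g_3)) all reduce to 0 modulo the current basis, so we have a Gröbner basis.
Inter-reduce: drop elements whose leading term is divisible by another's, tail-reduce, and make monic.
Reduced Gröbner basis: {x - ½z + ½, y - 1/40z + 41/40}.

Buchberger on the second generating set:
h_1 = -15x - 20y + 8z - 36, LT = x.
h_2 = 78/5x + 8y - 8z + 16, LT = x.

S(h_1,h_2): lcm = x. S = 32/39y - 4/195z + 268/195.
  reduce S modulo (h_1, h_2):
  remainder 32/39y - 4/195z + 268/195 ≠ 0; add k_3 = 32/39y - 4/195z + 268/195 to the basis.

The other S-polynomials (S(h_1,k_3), S(h_2,k_3)) all reduce to 0 modulo the current basis, so we have a Gröbner basis.
Inter-reduce: drop elements whose leading term is divisible by another's, tail-reduce, and make monic.
Reduced Gröbner basis: {x - ½z + ⅙, y - 1/40z + 67/40}.

These differ, so the ideals are not equal.
The same test decides containment: I ⊆ J iff every generator of I reduces to 0 modulo a Gröbner basis of J.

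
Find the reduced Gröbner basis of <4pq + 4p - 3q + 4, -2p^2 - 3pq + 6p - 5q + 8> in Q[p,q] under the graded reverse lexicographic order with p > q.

The reduced Gröbner basis is the canonical form of the ideal for this ordering.

f_1 = 4pq + 4p - 3q + 4, LT = pq.
f_2 = -2p^2 - 3pq + 6p - 5q + 8, LT = p^2.

S(f_1,f_2): lcm = p^2q. S = -3/2pq^2 + p^2 + 9/4pq - 5/2q^2 + p + 4q.
  leading term pq^2: subtract (-3/8q)·f_1 from -3/2pq^2 + p^2 + 9/4pq - 5/2q^2 + p + 4q → p^2 + 15/4pq - 29/8q^2 + p + 11/2q
  leading term p^2: subtract (-1/2)·f_2 from p^2 + 15/4pq - 29/8q^2 + p + 11/2q → 9/4pq - 29/8q^2 + 4p + 3q + 4
  leading term pq: subtract (9/16)·f_1 from 9/4pq - 29/8q^2 + 4p + 3q + 4 → -29/8q^2 + 7/4p + 75/16q + 7/4
  leading term q^2: no divisor's leading term divides it; move -29/8q^2 to the remainder.
  leading term p: no divisor's leading term divides it; move 7/4p to the remainder.
  leading term q: no divisor's leading term divides it; move 75/16q to the remainder.
  leading term 1: no divisor's leading term divides it; move 7/4 to the remainder.
  remainder -29/8q^2 + 7/4p + 75/16q + 7/4 ≠ 0; add g_3 = -29/8q^2 + 7/4p + 75/16q + 7/4 to the basis.

S(f_1,g_3): lcm = pq^2. S = 14/29p^2 + 133/58pq - 3/4q^2 + 14/29p + q.
  leading term p^2: subtract (-7/29)·f_2 from 14/29p^2 + 133/58pq - 3/4q^2 + 14/29p + q → 91/58pq - 3/4q^2 + 56/29p - 6/29q + 56/29
  leading term pq: subtract (91/232)·f_1 from 91/58pq - 3/4q^2 + 56/29p - 6/29q + 56/29 → -3/4q^2 + 21/58p + 225/232q + 21/58
  leading term q^2: subtract (6/29)·g_3 from -3/4q^2 + 21/58p + 225/232q + 21/58 → 0
  remainder 0.

S(f_2,g_3): leading monomials are coprime, so the S-polynomial reduces to 0 (Buchberger's first criterion).
Every S-polynomial of the final basis reduces to 0, so we have a Gröbner basis.

G = {p^2 - 9/2p + 29/8q - 11/2, pq + p - 3/4q + 1, q^2 - 14/29p - 75/58q - 14/29}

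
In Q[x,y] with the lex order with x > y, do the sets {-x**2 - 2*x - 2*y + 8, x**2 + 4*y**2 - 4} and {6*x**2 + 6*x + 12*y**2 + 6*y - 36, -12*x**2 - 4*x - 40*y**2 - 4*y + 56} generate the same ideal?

Two ideals are equal iff their reduced Gröbner bases coincide (the reduced basis is unique for a fixed ordering).
Buchberger on the first generating set:
f_1 = -x**2 - 2*x - 2*y + 8, LT = x**2.
f_2 = x**2 + 4*y**2 - 4, LT = x**2.

S(f_1,f_2): lcm = x**2. S = 2*x - 4*y**2 + 2*y - 4.
  reduce S modulo (f_1, f_2):
  remainder 2*x - 4*y**2 + 2*y - 4 ≠ 0; add g_3 = 2*x - 4*y**2 + 2*y - 4 to the basis.

S(f_1,g_3): lcm = x**2. S = 2*x*y**2 - x*y + 4*x + 2*y - 8.
  reduce S modulo (f_1, f_2, g_3):
  remainder 4*y**4 - 4*y**3 + 13*y**2 - 4*y ≠ 0; add g_4 = 4*y**4 - 4*y**3 + 13*y**2 - 4*y to the basis.

The other S-polynomials (S(f_2,g_3), S(f_1,g_4), S(f_2,g_4), S(g_3,g_4)) all reduce to 0 modulo the current basis, so we have a Gröbner basis.
Inter-reduce: drop elements whose leading term is divisible by another's, tail-reduce, and make monic.
Reduced Gröbner basis: {x - 2*y**2 + y - 2, y**4 - y**3 + 13/4*y**2 - y}.

Buchberger on the second generating set:
h_1 = 6*x**2 + 6*x + 12*y**2 + 6*y - 36, LT = x**2.
h_2 = -12*x**2 - 4*x - 40*y**2 - 4*y + 56, LT = x**2.

S(h_1,h_2): lcm = x**2. S = 2/3*x - 4/3*y**2 + 2/3*y - 4/3.
  reduce S modulo (h_1, h_2):
  remainder 2/3*x - 4/3*y**2 + 2/3*y - 4/3 ≠ 0; add k_3 = 2/3*x - 4/3*y**2 + 2/3*y - 4/3 to the basis.

S(h_1,k_3): lcm = x**2. S = 2*x*y**2 - x*y + 3*x + 2*y**2 + y - 6.
  reduce S modulo (h_1, h_2, k_3):
  remainder 4*y**4 - 4*y**3 + 13*y**2 - 4*y ≠ 0; add k_4 = 4*y**4 - 4*y**3 + 13*y**2 - 4*y to the basis.

The other S-polynomials (S(h_2,k_3), S(h_1,k_4), S(h_2,k_4), S(k_3,k_4)) all reduce to 0 modulo the current basis, so we have a Gröbner basis.
Inter-reduce: drop elements whose leading term is divisible by another's, tail-reduce, and make monic.
Reduced Gröbner basis: {x - 2*y**2 + y - 2, y**4 - y**3 + 13/4*y**2 - y}.

These coincide, so the ideals are equal.

Yes, the ideals are equal.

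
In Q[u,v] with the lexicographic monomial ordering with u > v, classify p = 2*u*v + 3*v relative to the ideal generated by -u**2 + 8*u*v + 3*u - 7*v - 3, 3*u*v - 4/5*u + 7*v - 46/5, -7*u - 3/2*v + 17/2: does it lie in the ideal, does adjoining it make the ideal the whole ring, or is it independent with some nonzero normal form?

First compute the reduced Gröbner basis of I by Buchberger's algorithm.
f_1 = -u**2 + 8*u*v + 3*u - 7*v - 3, LT = u**2.
f_2 = 3*u*v - 4/5*u + 7*v - 46/5, LT = u*v.
f_3 = -7*u - 3/2*v + 17/2, LT = u.

S(f_1,f_2): lcm = u**2*v. S = 4/15*u**2 - 8*u*v**2 - 16/3*u*v + 46/15*u + 7*v**2 + 3*v.
  leading term u**2: subtract (-4/15)·f_1 from 4/15*u**2 - 8*u*v**2 - 16/3*u*v + 46/15*u + 7*v**2 + 3*v → -8*u*v**2 - 16/5*u*v + 58/15*u + 7*v**2 + 17/15*v - 4/5
  leading term u*v**2: subtract (-8/3*v)·f_2 from -8*u*v**2 - 16/5*u*v + 58/15*u + 7*v**2 + 17/15*v - 4/5 → -16/3*u*v + 58/15*u + 77/3*v**2 - 117/5*v - 4/5
  leading term u*v: subtract (-16/9)·f_2 from -16/3*u*v + 58/15*u + 77/3*v**2 - 117/5*v - 4/5 → 22/9*u + 77/3*v**2 - 493/45*v - 772/45
  leading term u: subtract (-22/63)·f_3 from 22/9*u + 77/3*v**2 - 493/45*v - 772/45 → 77/3*v**2 - 3616/315*v - 4469/315
  leading term v**2: no divisor's leading term divides it; move 77/3*v**2 to the remainder.
  leading term v: no divisor's leading term divides it; move -3616/315*v to the remainder.
  leading term 1: no divisor's leading term divides it; move -4469/315 to the remainder.
  remainder 77/3*v**2 - 3616/315*v - 4469/315 ≠ 0; add h_4 = 77/3*v**2 - 3616/315*v - 4469/315 to the basis.

S(f_1,f_3): lcm = u**2. S = -115/14*u*v - 25/14*u + 7*v + 3.
  leading term u*v: subtract (-115/42)·f_2 from -115/14*u*v - 25/14*u + 7*v + 3 → -167/42*u + 157/6*v - 466/21
  leading term u: subtract (167/294)·f_3 from -167/42*u + 157/6*v - 466/21 → 15887/588*v - 15887/588
  leading term v: no divisor's leading term divides it; move 15887/588*v to the remainder.
  leading term 1: no divisor's leading term divides it; move -15887/588 to the remainder.
  remainder 15887/588*v - 15887/588 ≠ 0; add h_5 = 15887/588*v - 15887/588 to the basis.

S(f_2,f_3): lcm = u*v. S = -4/15*u - 3/14*v**2 + 149/42*v - 46/15.
  leading term u: subtract (4/105)·f_3 from -4/15*u - 3/14*v**2 + 149/42*v - 46/15 → -3/14*v**2 + 757/210*v - 356/105
  leading term v**2: subtract (-9/1078)·h_4 from -3/14*v**2 + 757/210*v - 356/105 → 79435/22638*v - 79435/22638
  leading term v: subtract (10/77)·h_5 from 79435/22638*v - 79435/22638 → 0
  remainder 0.

S(f_1,h_4): leading monomials are coprime, so the S-polynomial reduces to 0 (Buchberger's first criterion).
S(f_2,h_4): lcm = u*v**2. S = 292/1617*u*v + 4469/8085*u + 7/3*v**2 - 46/15*v.
  leading term u*v: subtract (292/4851)·f_2 from 292/1617*u*v + 4469/8085*u + 7/3*v**2 - 46/15*v → 265/441*u + 7/3*v**2 - 12086/3465*v + 13432/24255
  leading term u: subtract (-265/3087)·f_3 from 265/441*u + 7/3*v**2 - 12086/3465*v + 13432/24255 → 7/3*v**2 - 1228153/339570*v + 435823/339570
  leading term v**2: subtract (1/11)·h_4 from 7/3*v**2 - 1228153/339570*v + 435823/339570 → -15887/6174*v + 15887/6174
  leading term v: subtract (-2/21)·h_5 from -15887/6174*v + 15887/6174 → 0
  remainder 0.

S(f_3,h_4): leading monomials are coprime, so the S-polynomial reduces to 0 (Buchberger's first criterion).
S(f_1,h_5): leading monomials are coprime, so the S-polynomial reduces to 0 (Buchberger's first criterion).
S(f_2,h_5): lcm = u*v. S = 11/15*u + 7/3*v - 46/15.
  leading term u: subtract (-11/105)·f_3 from 11/15*u + 7/3*v - 46/15 → 457/210*v - 457/210
  leading term v: subtract (6398/79435)·h_5 from 457/210*v - 457/210 → 0
  remainder 0.

S(f_3,h_5): leading monomials are coprime, so the S-polynomial reduces to 0 (Buchberger's first criterion).
S(h_4,h_5): lcm = v**2. S = 4469/8085*v - 4469/8085.
  leading term v: subtract (17876/873785)·h_5 from 4469/8085*v - 4469/8085 → 0
  remainder 0.

Every S-polynomial of the final basis reduces to 0, so we have a Gröbner basis.
Inter-reduce: drop elements whose leading term is divisible by another's, tail-reduce, and make monic.
Reduced Gröbner basis: {u - 1, v - 1}.
Label its elements g_1 = u - 1, g_2 = v - 1.

Reduce p = 2*u*v + 3*v modulo G:
  leading term u*v: subtract (2*v)·g_1 from 2*u*v + 3*v → 5*v
  leading term v: subtract (5)·g_2 from 5*v → 5
  leading term 1: no divisor's leading term divides it; move 5 to the remainder.
  normal form = 5.
The normal form is nonzero, so p ∉ I. Since p minus its normal form lies in I, I + (p) = I + (r) where r = 5; decide whether this ideal is the whole ring.
Here r = 5 is a nonzero constant, hence a unit: 1 ∈ I + (p), the Gröbner basis of I + (p) is {1}, and the enlarged system has no common solution — adjoining p is inconsistent.

Adjoining 2*u*v + 3*v makes the ideal the whole ring: the system is inconsistent.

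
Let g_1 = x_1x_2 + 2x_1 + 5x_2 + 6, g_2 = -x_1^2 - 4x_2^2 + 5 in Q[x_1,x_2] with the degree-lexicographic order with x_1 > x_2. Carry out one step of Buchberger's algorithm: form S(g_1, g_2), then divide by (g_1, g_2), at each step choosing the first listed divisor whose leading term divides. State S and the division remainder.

S(g_1, g_2) = -4x_2^3 + 2x_1^2 + 5x_1x_2 + 6x_1 + 5x_2; remainder on division = -4x_2^3 - 8x_2^2 - 4x_1 - 20x_2 - 20.

lcm(LM(g_1), LM(g_2)) = x_1^2x_2.
S = (lcm/LT(g_1))·g_1 − (lcm/LT(g_2))·g_2 = -4x_2^3 + 2x_1^2 + 5x_1x_2 + 6x_1 + 5x_2.
Reduce S modulo (g_1, g_2) in that order:
  leading term x_2^3: no divisor's leading term divides it; move -4x_2^3 to the remainder.
  leading term x_1^2: subtract (-2)·g_2 from 2x_1^2 + 5x_1x_2 + 6x_1 + 5x_2 → 5x_1x_2 - 8x_2^2 + 6x_1 + 5x_2 + 10
  leading term x_1x_2: subtract (5)·g_1 from 5x_1x_2 - 8x_2^2 + 6x_1 + 5x_2 + 10 → -8x_2^2 - 4x_1 - 20x_2 - 20
  leading term x_2^2: no divisor's leading term divides it; move -8x_2^2 to the remainder.
  leading term x_1: no divisor's leading term divides it; move -4x_1 to the remainder.
  leading term x_2: no divisor's leading term divides it; move -20x_2 to the remainder.
  leading term 1: no divisor's leading term divides it; move -20 to the remainder.
The remainder -4x_2^3 - 8x_2^2 - 4x_1 - 20x_2 - 20 is nonzero, so it would be added as the next basis element.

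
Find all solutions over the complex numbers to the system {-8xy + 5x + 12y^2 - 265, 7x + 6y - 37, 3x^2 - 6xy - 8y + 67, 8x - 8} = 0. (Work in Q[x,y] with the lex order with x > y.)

Compute a lex Gröbner basis by Buchberger's algorithm.
f_1 = -8xy + 5x + 12y^2 - 265, LT = xy.
f_2 = 7x + 6y - 37, LT = x.
f_3 = 3x^2 - 6xy - 8y + 67, LT = x^2.
f_4 = 8x - 8, LT = x.

S(f_1,f_2): lcm = xy. S = -5/8x - 33/14y^2 + 37/7y + 265/8.
  leading term x: subtract (-5/56)·f_2 from -5/8x - 33/14y^2 + 37/7y + 265/8 → -33/14y^2 + 163/28y + 835/28
  leading term y^2: no divisor's leading term divides it; move -33/14y^2 to the remainder.
  leading term y: no divisor's leading term divides it; move 163/28y to the remainder.
  leading term 1: no divisor's leading term divides it; move 835/28 to the remainder.
  remainder -33/14y^2 + 163/28y + 835/28 ≠ 0; add h_5 = -33/14y^2 + 163/28y + 835/28 to the basis.

S(f_1,f_3): lcm = x^2y. S = -5/8x^2 + 1/2xy^2 + 265/8x + 8/3y^2 - 67/3y.
  leading term x^2: subtract (-5/56x)·f_2 from -5/8x^2 + 1/2xy^2 + 265/8x + 8/3y^2 - 67/3y → 1/2xy^2 + 15/28xy + 835/28x + 8/3y^2 - 67/3y
  leading term xy^2: subtract (-1/16y)·f_1 from 1/2xy^2 + 15/28xy + 835/28x + 8/3y^2 - 67/3y → 95/112xy + 835/28x + 3/4y^3 + 8/3y^2 - 1867/48y
  leading term xy: subtract (-95/896)·f_1 from 95/112xy + 835/28x + 3/4y^3 + 8/3y^2 - 1867/48y → 3885/128x + 3/4y^3 + 2647/672y^2 - 1867/48y - 25175/896
  leading term x: subtract (555/128)·f_2 from 3885/128x + 3/4y^3 + 2647/672y^2 - 1867/48y - 25175/896 → 3/4y^3 + 2647/672y^2 - 12463/192y + 59285/448
  leading term y^3: subtract (-7/22y)·h_5 from 3/4y^3 + 2647/672y^2 - 12463/192y + 59285/448 → 42809/7392y^2 - 117053/2112y + 59285/448
  leading term y^2: subtract (-42809/17424)·h_5 from 42809/7392y^2 - 117053/2112y + 59285/448 → -313459/7623y + 1567295/7623
  leading term y: no divisor's leading term divides it; move -313459/7623y to the remainder.
  leading term 1: no divisor's leading term divides it; move 1567295/7623 to the remainder.
  remainder -313459/7623y + 1567295/7623 ≠ 0; add h_6 = -313459/7623y + 1567295/7623 to the basis.

S(f_1,f_4): lcm = xy. S = -5/8x - 3/2y^2 + y + 265/8.
  leading term x: subtract (-5/56)·f_2 from -5/8x - 3/2y^2 + y + 265/8 → -3/2y^2 + 43/28y + 835/28
  leading term y^2: subtract (7/11)·h_5 from -3/2y^2 + 43/28y + 835/28 → -167/77y + 835/77
  leading term y: subtract (99/1877)·h_6 from -167/77y + 835/77 → 0
  remainder 0.

S(f_2,f_3): lcm = x^2. S = 20/7xy - 37/7x + 8/3y - 67/3.
  leading term xy: subtract (-5/14)·f_1 from 20/7xy - 37/7x + 8/3y - 67/3 → -7/2x + 30/7y^2 + 8/3y - 4913/42
  leading term x: subtract (-1/2)·f_2 from -7/2x + 30/7y^2 + 8/3y - 4913/42 → 30/7y^2 + 17/3y - 2845/21
  leading term y^2: subtract (-20/11)·h_5 from 30/7y^2 + 17/3y - 2845/21 → 3754/231y - 18770/231
  leading term y: subtract (-66/167)·h_6 from 3754/231y - 18770/231 → 0
  remainder 0.

S(f_2,f_4): lcm = x. S = 6/7y - 30/7.
  leading term y: subtract (-6534/313459)·h_6 from 6/7y - 30/7 → 0
  remainder 0.

S(f_3,f_4): lcm = x^2. S = -2xy + x - 8/3y + 67/3.
  leading term xy: subtract (1/4)·f_1 from -2xy + x - 8/3y + 67/3 → -1/4x - 3y^2 - 8/3y + 1063/12
  leading term x: subtract (-1/28)·f_2 from -1/4x - 3y^2 - 8/3y + 1063/12 → -3y^2 - 103/42y + 3665/42
  leading term y^2: subtract (14/11)·h_5 from -3y^2 - 103/42y + 3665/42 → -2278/231y + 11390/231
  leading term y: subtract (75174/313459)·h_6 from -2278/231y + 11390/231 → 0
  remainder 0.

S(f_1,h_5): lcm = xy^2. S = 487/264xy + 835/66x - 3/2y^3 + 265/8y.
  leading term xy: subtract (-487/2112)·f_1 from 487/264xy + 835/66x - 3/2y^3 + 265/8y → 29155/2112x - 3/2y^3 + 487/176y^2 + 265/8y - 129055/2112
  leading term x: subtract (4165/2112)·f_2 from 29155/2112x - 3/2y^3 + 487/176y^2 + 265/8y - 129055/2112 → -3/2y^3 + 487/176y^2 + 7495/352y + 4175/352
  leading term y^3: subtract (7/11y)·h_5 from -3/2y^3 + 487/176y^2 + 7495/352y + 4175/352 → -15/16y^2 + 815/352y + 4175/352
  leading term y^2: subtract (35/88)·h_5 from -15/16y^2 + 815/352y + 4175/352 → 0
  remainder 0.

S(f_2,h_5): leading monomials are coprime, so the S-polynomial reduces to 0 (Buchberger's first criterion).
S(f_3,h_5): leading monomials are coprime, so the S-polynomial reduces to 0 (Buchberger's first criterion).
S(f_4,h_5): leading monomials are coprime, so the S-polynomial reduces to 0 (Buchberger's first criterion).
S(f_1,h_6): lcm = xy. S = 35/8x - 3/2y^2 + 265/8.
  leading term x: subtract (5/8)·f_2 from 35/8x - 3/2y^2 + 265/8 → -3/2y^2 - 15/4y + 225/4
  leading term y^2: subtract (7/11)·h_5 from -3/2y^2 - 15/4y + 225/4 → -82/11y + 410/11
  leading term y: subtract (56826/313459)·h_6 from -82/11y + 410/11 → 0
  remainder 0.

S(f_2,h_6): leading monomials are coprime, so the S-polynomial reduces to 0 (Buchberger's first criterion).
S(f_3,h_6): leading monomials are coprime, so the S-polynomial reduces to 0 (Buchberger's first criterion).
S(f_4,h_6): leading monomials are coprime, so the S-polynomial reduces to 0 (Buchberger's first criterion).
S(h_5,h_6): lcm = y^2. S = 167/66y - 835/66.
  leading term y: subtract (-231/3754)·h_6 from 167/66y - 835/66 → 0
  remainder 0.

Every S-polynomial of the final basis reduces to 0, so we have a Gröbner basis.
Inter-reduce: drop elements whose leading term is divisible by another's, tail-reduce, and make monic.
Reduced Gröbner basis: {x - 1, y - 5}.

Since the basis is lex-ordered, y - 5 is univariate in y. Its roots are {5}. Back-substituting each root into the other basis elements fixes the other coordinates.
  y = 5: the earlier basis element becomes x - 1 = 0, giving x = 1 — point (1, 5).

{(1, 5)}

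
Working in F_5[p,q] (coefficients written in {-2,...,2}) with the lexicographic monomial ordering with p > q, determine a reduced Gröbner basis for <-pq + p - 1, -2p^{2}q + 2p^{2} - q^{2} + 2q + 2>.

G = {p + 2q^{2} + q + 1, q^{3} + 2q^{2} - 1}

f_1 = -pq + p - 1, LT = pq.
f_2 = -2p^{2}q + 2p^{2} - q^{2} + 2q + 2, LT = p^{2}q.

S(f_1,f_2): lcm = p^{2}q. S = p + 2q^{2} + q + 1.
  leading term p: no divisor's leading term divides it; move p to the remainder.
  leading term q^{2}: no divisor's leading term divides it; move 2q^{2} to the remainder.
  leading term q: no divisor's leading term divides it; move q to the remainder.
  leading term 1: no divisor's leading term divides it; move 1 to the remainder.
  remainder p + 2q^{2} + q + 1 ≠ 0; add g_3 = p + 2q^{2} + q + 1 to the basis.

S(f_1,g_3): lcm = pq. S = -p - 2q^{3} - q^{2} - q + 1.
  leading term p: subtract (-1)·g_3 from -p - 2q^{3} - q^{2} - q + 1 → -2q^{3} + q^{2} + 2
  leading term q^{3}: no divisor's leading term divides it; move -2q^{3} to the remainder.
  leading term q^{2}: no divisor's leading term divides it; move q^{2} to the remainder.
  leading term 1: no divisor's leading term divides it; move 2 to the remainder.
  remainder -2q^{3} + q^{2} + 2 ≠ 0; add g_4 = -2q^{3} + q^{2} + 2 to the basis.

The other S-polynomials (S(f_2,g_3), S(f_1,g_4), S(f_2,g_4), S(g_3,g_4)) all reduce to 0 modulo the current basis, so we have a Gröbner basis.
Inter-reduce: drop elements whose leading term is divisible by another's, tail-reduce, and make monic.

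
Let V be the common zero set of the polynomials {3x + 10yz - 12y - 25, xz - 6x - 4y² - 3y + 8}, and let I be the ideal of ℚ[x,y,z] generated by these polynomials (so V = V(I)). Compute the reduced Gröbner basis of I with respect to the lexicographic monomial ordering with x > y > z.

G = {x + 10/3yz - 4y - 25/3, y² + ⅚yz² - 6yz + 27/4y - 25/12z + 21/2}

Buchberger's algorithm terminates because the ascending chain of leading-term ideals stabilizes.

f_1 = 3x + 10yz - 12y - 25, LT = x.
f_2 = xz - 6x - 4y² - 3y + 8, LT = xz.

S(f_1,f_2): lcm = xz. S = 6x + 4y² + 10/3yz² - 4yz + 3y - 25/3z - 8.
  leading term x: subtract (2)·f_1 from 6x + 4y² + 10/3yz² - 4yz + 3y - 25/3z - 8 → 4y² + 10/3yz² - 24yz + 27y - 25/3z + 42
  leading term y²: no divisor's leading term divides it; move 4y² to the remainder.
  leading term yz²: no divisor's leading term divides it; move 10/3yz² to the remainder.
  leading term yz: no divisor's leading term divides it; move -24yz to the remainder.
  leading term y: no divisor's leading term divides it; move 27y to the remainder.
  leading term z: no divisor's leading term divides it; move -25/3z to the remainder.
  leading term 1: no divisor's leading term divides it; move 42 to the remainder.
  remainder 4y² + 10/3yz² - 24yz + 27y - 25/3z + 42 ≠ 0; add g_3 = 4y² + 10/3yz² - 24yz + 27y - 25/3z + 42 to the basis.

S(f_1,g_3): leading monomials are coprime, so the S-polynomial reduces to 0 (Buchberger's first criterion).
S(f_2,g_3): leading monomials are coprime, so the S-polynomial reduces to 0 (Buchberger's first criterion).
Every S-polynomial of the final basis reduces to 0, so we have a Gröbner basis.
Inter-reduce: drop elements whose leading term is divisible by another's, tail-reduce, and make monic.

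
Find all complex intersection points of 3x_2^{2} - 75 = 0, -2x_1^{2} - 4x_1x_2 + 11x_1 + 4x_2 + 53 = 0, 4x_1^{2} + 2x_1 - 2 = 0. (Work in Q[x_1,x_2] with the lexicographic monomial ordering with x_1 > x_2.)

{(-1, -5)}

Compute a lex Gröbner basis by Buchberger's algorithm.
f_1 = 3x_2^{2} - 75, LT = x_2^{2}.
f_2 = -2x_1^{2} - 4x_1x_2 + 11x_1 + 4x_2 + 53, LT = x_1^{2}.
f_3 = 4x_1^{2} + 2x_1 - 2, LT = x_1^{2}.

S(f_2,f_3): lcm = x_1^{2}. S = 2x_1x_2 - 6x_1 - 2x_2 - 26.
  reduce S modulo (f_1, f_2, f_3):
  remainder 2x_1x_2 - 6x_1 - 2x_2 - 26 ≠ 0; add h_4 = 2x_1x_2 - 6x_1 - 2x_2 - 26 to the basis.

S(f_1,h_4): lcm = x_1x_2^{2}. S = 3x_1x_2 - 25x_1 + x_2^{2} + 13x_2.
  reduce S modulo (f_1, f_2, f_3, h_4):
  remainder -16x_1 + 16x_2 + 64 ≠ 0; add h_5 = -16x_1 + 16x_2 + 64 to the basis.

S(f_2,h_4): lcm = x_1^{2}x_2. S = 3x_1^{2} + 2x_1x_2^{2} - \tfrac{9}{2}x_1x_2 + 13x_1 - 2x_2^{2} - \tfrac{53}{2}x_2.
  reduce S modulo (f_1, f_2, f_3, h_4, h_5):
  remainder 17x_2 + 85 ≠ 0; add h_6 = 17x_2 + 85 to the basis.

The other S-polynomials (S(f_1,f_2), S(f_1,f_3), S(f_3,h_4), S(f_1,h_5), S(f_2,h_5), S(f_3,h_5), S(h_4,h_5), S(f_1,h_6), S(f_2,h_6), S(f_3,h_6), S(h_4,h_6), S(h_5,h_6)) all reduce to 0 modulo the current basis, so we have a Gröbner basis.
Inter-reduce: drop elements whose leading term is divisible by another's, tail-reduce, and make monic.
Reduced Gröbner basis: {x_1 + 1, x_2 + 5}.

Elimination: the polynomial x_2 + 5 lies in the elimination ideal for x_2, so x_2 ∈ {-5}. For each such x_2, the remaining basis elements (now univariate) give the rest of the solution.
  x_2 = -5: the earlier basis element becomes x_1 + 1 = 0, giving x_1 = -1 — point (-1, -5).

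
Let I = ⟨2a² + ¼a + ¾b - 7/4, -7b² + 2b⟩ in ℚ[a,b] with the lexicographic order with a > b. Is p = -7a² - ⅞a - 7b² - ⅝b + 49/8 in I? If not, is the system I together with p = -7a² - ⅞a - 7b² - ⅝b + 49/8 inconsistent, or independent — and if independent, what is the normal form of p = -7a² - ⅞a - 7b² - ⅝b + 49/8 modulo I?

First compute the reduced Gröbner basis of I by Buchberger's algorithm.
f_1 = 2a² + ¼a + ¾b - 7/4, LT = a².
f_2 = -7b² + 2b, LT = b².

S(f_1,f_2): leading monomials are coprime, so the S-polynomial reduces to 0 (Buchberger's first criterion).
Every S-polynomial of the final basis reduces to 0, so we have a Gröbner basis.
Inter-reduce: drop elements whose leading term is divisible by another's, tail-reduce, and make monic.
Reduced Gröbner basis: {a² + ⅛a + ⅜b - ⅞, b² - 2/7b}.
Label its elements g_1 = a² + ⅛a + ⅜b - ⅞, g_2 = b² - 2/7b.

Reduce p = -7a² - ⅞a - 7b² - ⅝b + 49/8 modulo G:
  leading term a²: subtract (-7)·g_1 from -7a² - ⅞a - 7b² - ⅝b + 49/8 → -7b² + 2b
  leading term b²: subtract (-7)·g_2 from -7b² + 2b → 0
  normal form = 0.
Since the normal form is 0, p ∈ I.

-7a² - ⅞a - 7b² - ⅝b + 49/8 lies in I (it reduces to 0).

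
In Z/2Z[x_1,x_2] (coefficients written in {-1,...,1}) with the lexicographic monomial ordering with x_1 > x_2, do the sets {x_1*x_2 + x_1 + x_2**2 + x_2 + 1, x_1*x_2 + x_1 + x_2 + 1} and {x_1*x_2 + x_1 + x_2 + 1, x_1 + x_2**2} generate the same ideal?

No, the ideals differ.

Since reduced Gröbner bases are canonical representatives of ideals under a given ordering, it suffices to compute and compare them.
Buchberger on the first generating set:
f_1 = x_1*x_2 + x_1 + x_2**2 + x_2 + 1, LT = x_1*x_2.
f_2 = x_1*x_2 + x_1 + x_2 + 1, LT = x_1*x_2.

S(f_1,f_2): lcm = x_1*x_2. S = x_2**2.
  reduce S modulo (f_1, f_2):
  remainder x_2**2 ≠ 0; add g_3 = x_2**2 to the basis.

S(f_1,g_3): lcm = x_1*x_2**2. S = x_1*x_2 + x_2**3 + x_2**2 + x_2.
  reduce S modulo (f_1, f_2, g_3):
  remainder x_1 + 1 ≠ 0; add g_4 = x_1 + 1 to the basis.

The other S-polynomials (S(f_2,g_3), S(f_1,g_4), S(f_2,g_4), S(g_3,g_4)) all reduce to 0 modulo the current basis, so we have a Gröbner basis.
Inter-reduce: drop elements whose leading term is divisible by another's, tail-reduce, and make monic.
Reduced Gröbner basis: {x_1 + 1, x_2**2}.

Buchberger on the second generating set:
h_1 = x_1*x_2 + x_1 + x_2 + 1, LT = x_1*x_2.
h_2 = x_1 + x_2**2, LT = x_1.

S(h_1,h_2): lcm = x_1*x_2. S = x_1 + x_2**3 + x_2 + 1.
  reduce S modulo (h_1, h_2):
  remainder x_2**3 + x_2**2 + x_2 + 1 ≠ 0; add k_3 = x_2**3 + x_2**2 + x_2 + 1 to the basis.

The other S-polynomials (S(h_1,k_3), S(h_2,k_3)) all reduce to 0 modulo the current basis, so we have a Gröbner basis.
Inter-reduce: drop elements whose leading term is divisible by another's, tail-reduce, and make monic.
Reduced Gröbner basis: {x_1 + x_2**2, x_2**3 + x_2**2 + x_2 + 1}.

Since the reduced bases disagree, the two ideals are not the same.
The choice of monomial ordering does not affect the verdict — as long as both bases are computed under the same ordering, their equality decides ideal equality.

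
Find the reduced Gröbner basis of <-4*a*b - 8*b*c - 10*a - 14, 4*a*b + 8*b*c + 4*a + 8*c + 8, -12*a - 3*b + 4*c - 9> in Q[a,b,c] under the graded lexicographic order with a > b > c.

G = {c**2 - 4/5*c, a - 4/3*c + 1, b + 4*c - 1}

f_1 = -4*a*b - 8*b*c - 10*a - 14, LT = a*b.
f_2 = 4*a*b + 8*b*c + 4*a + 8*c + 8, LT = a*b.
f_3 = -12*a - 3*b + 4*c - 9, LT = a.

S(f_1,f_2): lcm = a*b. S = 3/2*a - 2*c + 3/2.
  leading term a: subtract (-1/8)·f_3 from 3/2*a - 2*c + 3/2 → -3/8*b - 3/2*c + 3/8
  leading term b: no divisor's leading term divides it; move -3/8*b to the remainder.
  leading term c: no divisor's leading term divides it; move -3/2*c to the remainder.
  leading term 1: no divisor's leading term divides it; move 3/8 to the remainder.
  remainder -3/8*b - 3/2*c + 3/8 ≠ 0; add g_4 = -3/8*b - 3/2*c + 3/8 to the basis.

S(f_1,f_3): lcm = a*b. S = -1/4*b**2 + 7/3*b*c + 5/2*a - 3/4*b + 7/2.
  leading term b**2: subtract (2/3*b)·g_4 from -1/4*b**2 + 7/3*b*c + 5/2*a - 3/4*b + 7/2 → 10/3*b*c + 5/2*a - b + 7/2
  leading term b*c: subtract (-80/9*c)·g_4 from 10/3*b*c + 5/2*a - b + 7/2 → -40/3*c**2 + 5/2*a - b + 10/3*c + 7/2
  leading term c**2: no divisor's leading term divides it; move -40/3*c**2 to the remainder.
  leading term a: subtract (-5/24)·f_3 from 5/2*a - b + 10/3*c + 7/2 → -13/8*b + 25/6*c + 13/8
  leading term b: subtract (13/3)·g_4 from -13/8*b + 25/6*c + 13/8 → 32/3*c
  leading term c: no divisor's leading term divides it; move 32/3*c to the remainder.
  remainder -40/3*c**2 + 32/3*c ≠ 0; add g_5 = -40/3*c**2 + 32/3*c to the basis.

The other S-polynomials (S(f_2,f_3), S(f_1,g_4), S(f_2,g_4), S(f_3,g_4), S(f_1,g_5), S(f_2,g_5), S(f_3,g_5), S(g_4,g_5)) all reduce to 0 modulo the current basis, so we have a Gröbner basis.
Inter-reduce: drop elements whose leading term is divisible by another's, tail-reduce, and make monic.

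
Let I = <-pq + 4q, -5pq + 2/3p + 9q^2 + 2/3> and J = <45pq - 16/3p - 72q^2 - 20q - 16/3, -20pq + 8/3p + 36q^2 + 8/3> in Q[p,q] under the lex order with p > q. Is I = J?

Since reduced Gröbner bases are canonical representatives of ideals under a given ordering, it suffices to compute and compare them.
Buchberger on the first generating set:
f_1 = -pq + 4q, LT = pq.
f_2 = -5pq + 2/3p + 9q^2 + 2/3, LT = pq.

S(f_1,f_2): lcm = pq. S = 2/15p + 9/5q^2 - 4q + 2/15.
  leading term p: no divisor's leading term divides it; move 2/15p to the remainder.
  leading term q^2: no divisor's leading term divides it; move 9/5q^2 to the remainder.
  leading term q: no divisor's leading term divides it; move -4q to the remainder.
  leading term 1: no divisor's leading term divides it; move 2/15 to the remainder.
  remainder 2/15p + 9/5q^2 - 4q + 2/15 ≠ 0; add g_3 = 2/15p + 9/5q^2 - 4q + 2/15 to the basis.

S(f_1,g_3): lcm = pq. S = -27/2q^3 + 30q^2 - 5q.
  leading term q^3: no divisor's leading term divides it; move -27/2q^3 to the remainder.
  leading term q^2: no divisor's leading term divides it; move 30q^2 to the remainder.
  leading term q: no divisor's leading term divides it; move -5q to the remainder.
  remainder -27/2q^3 + 30q^2 - 5q ≠ 0; add g_4 = -27/2q^3 + 30q^2 - 5q to the basis.

The other S-polynomials (S(f_2,g_3), S(f_1,g_4), S(f_2,g_4), S(g_3,g_4)) all reduce to 0 modulo the current basis, so we have a Gröbner basis.
Inter-reduce: drop elements whose leading term is divisible by another's, tail-reduce, and make monic.
Reduced Gröbner basis: {p + 27/2q^2 - 30q + 1, q^3 - 20/9q^2 + 10/27q}.

Buchberger on the second generating set:
h_1 = 45pq - 16/3p - 72q^2 - 20q - 16/3, LT = pq.
h_2 = -20pq + 8/3p + 36q^2 + 8/3, LT = pq.

S(h_1,h_2): lcm = pq. S = 2/135p + 1/5q^2 - 4/9q + 2/135.
  leading term p: no divisor's leading term divides it; move 2/135p to the remainder.
  leading term q^2: no divisor's leading term divides it; move 1/5q^2 to the remainder.
  leading term q: no divisor's leading term divides it; move -4/9q to the remainder.
  leading term 1: no divisor's leading term divides it; move 2/135 to the remainder.
  remainder 2/135p + 1/5q^2 - 4/9q + 2/135 ≠ 0; add k_3 = 2/135p + 1/5q^2 - 4/9q + 2/135 to the basis.

S(h_1,k_3): lcm = pq. S = -16/135p - 27/2q^3 + 142/5q^2 - 13/9q - 16/135.
  leading term p: subtract (-8)·k_3 from -16/135p - 27/2q^3 + 142/5q^2 - 13/9q - 16/135 → -27/2q^3 + 30q^2 - 5q
  leading term q^3: no divisor's leading term divides it; move -27/2q^3 to the remainder.
  leading term q^2: no divisor's leading term divides it; move 30q^2 to the remainder.
  leading term q: no divisor's leading term divides it; move -5q to the remainder.
  remainder -27/2q^3 + 30q^2 - 5q ≠ 0; add k_4 = -27/2q^3 + 30q^2 - 5q to the basis.

The other S-polynomials (S(h_2,k_3), S(h_1,k_4), S(h_2,k_4), S(k_3,k_4)) all reduce to 0 modulo the current basis, so we have a Gröbner basis.
Inter-reduce: drop elements whose leading term is divisible by another's, tail-reduce, and make monic.
Reduced Gröbner basis: {p + 27/2q^2 - 30q + 1, q^3 - 20/9q^2 + 10/27q}.

These coincide, so the ideals are equal.

Yes, the ideals are equal.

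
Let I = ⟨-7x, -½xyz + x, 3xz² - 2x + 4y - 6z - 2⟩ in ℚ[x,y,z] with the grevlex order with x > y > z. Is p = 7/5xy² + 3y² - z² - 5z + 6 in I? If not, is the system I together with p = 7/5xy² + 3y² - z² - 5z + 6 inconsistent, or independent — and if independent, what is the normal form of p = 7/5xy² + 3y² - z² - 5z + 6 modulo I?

First compute the reduced Gröbner basis of I by Buchberger's algorithm.
f_1 = -7x, LT = x.
f_2 = -½xyz + x, LT = xyz.
f_3 = 3xz² - 2x + 4y - 6z - 2, LT = xz².

S(f_1,f_3): lcm = xz². S = ⅔x - 4/3y + 2z + ⅔.
  reduce S modulo (f_1, f_2, f_3):
  remainder -4/3y + 2z + ⅔ ≠ 0; add h_4 = -4/3y + 2z + ⅔ to the basis.

The other S-polynomials (S(f_1,f_2), S(f_2,f_3), S(f_1,h_4), S(f_2,h_4), S(f_3,h_4)) all reduce to 0 modulo the current basis, so we have a Gröbner basis.
Inter-reduce: drop elements whose leading term is divisible by another's, tail-reduce, and make monic.
Reduced Gröbner basis: {x, y - 3/2z - ½}.
Label its elements g_1 = x, g_2 = y - 3/2z - ½.

Reduce p = 7/5xy² + 3y² - z² - 5z + 6 modulo G:
  leading term xy²: subtract (7/5y²)·g_1 from 7/5xy² + 3y² - z² - 5z + 6 → 3y² - z² - 5z + 6
  leading term y²: subtract (3y)·g_2 from 3y² - z² - 5z + 6 → 9/2yz - z² + 3/2y - 5z + 6
  leading term yz: subtract (9/2z)·g_2 from 9/2yz - z² + 3/2y - 5z + 6 → 23/4z² + 3/2y - 11/4z + 6
  leading term z²: no divisor's leading term divides it; move 23/4z² to the remainder.
  leading term y: subtract (3/2)·g_2 from 3/2y - 11/4z + 6 → -½z + 27/4
  leading term z: no divisor's leading term divides it; move -½z to the remainder.
  leading term 1: no divisor's leading term divides it; move 27/4 to the remainder.
  normal form = 23/4z² - ½z + 27/4.
The normal form is nonzero, so p ∉ I. Since p minus its normal form lies in I, I + (p) = I + (r) where r = 23/4z² - ½z + 27/4; decide whether this ideal is the whole ring.
Run Buchberger on G together with r (pairs among the g_i already reduce to 0 since G is a Gröbner basis):
g_1 = x, LT = x.
g_2 = y - 3/2z - ½, LT = y.
r = 23/4z² - ½z + 27/4, LT = z².

The S-polynomials (S(g_1,g_2), S(g_1,r), S(g_2,r)) all reduce to 0 modulo the current basis, so we have a Gröbner basis.
Inter-reduce: drop elements whose leading term is divisible by another's, tail-reduce, and make monic.
Reduced Gröbner basis: {z² - 2/23z + 27/23, x, y - 3/2z - ½}.
The reduced Gröbner basis of I + (p) is {z² - 2/23z + 27/23, x, y - 3/2z - ½} ≠ {1}, a proper ideal, so the enlarged system stays consistent: p is independent of I, with normal form 23/4z² - ½z + 27/4.

7/5xy² + 3y² - z² - 5z + 6 is independent of I; its normal form modulo I is 23/4z² - ½z + 27/4.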